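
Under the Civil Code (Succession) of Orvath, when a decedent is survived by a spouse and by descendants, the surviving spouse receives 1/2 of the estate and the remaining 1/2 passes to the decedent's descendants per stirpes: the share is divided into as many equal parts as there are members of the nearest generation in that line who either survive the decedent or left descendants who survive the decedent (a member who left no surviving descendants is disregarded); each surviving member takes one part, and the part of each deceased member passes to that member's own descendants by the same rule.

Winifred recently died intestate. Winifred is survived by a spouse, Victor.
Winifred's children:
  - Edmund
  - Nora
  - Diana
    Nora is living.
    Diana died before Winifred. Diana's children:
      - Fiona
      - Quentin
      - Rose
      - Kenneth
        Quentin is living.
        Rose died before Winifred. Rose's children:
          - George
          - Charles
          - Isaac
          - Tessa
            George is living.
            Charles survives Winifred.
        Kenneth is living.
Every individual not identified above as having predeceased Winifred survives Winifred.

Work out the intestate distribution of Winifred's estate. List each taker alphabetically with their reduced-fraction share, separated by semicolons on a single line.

Charles 1/96; Edmund 1/6; Fiona 1/24; George 1/96; Isaac 1/96; Kenneth 1/24; Nora 1/6; Quentin 1/24; Tessa 1/96; Victor 1/2

Victor, as surviving spouse, takes 1/2.
The remaining 1/2 passes to Winifred's descendants per stirpes.
The 1/2 is divided into 3 equal shares of 1/6 among Edmund, Nora, Diana.
Edmund is living and takes 1/6.
Nora is living and takes 1/6.
Diana predeceased; the 1/6 allotted to Diana's branch passes to Diana's issue by representation.
The 1/6 is divided into 4 equal shares of 1/24 among Fiona, Quentin, Rose, Kenneth.
Fiona is living and takes 1/24.
Quentin is living and takes 1/24.
Rose predeceased; the 1/24 allotted to Rose's branch passes to Rose's issue by representation.
The 1/24 is divided into 4 equal shares of 1/96 among George, Charles, Isaac, Tessa.
George is living and takes 1/96.
Charles is living and takes 1/96.
Isaac is living and takes 1/96.
Tessa is living and takes 1/96.
Kenneth is living and takes 1/24.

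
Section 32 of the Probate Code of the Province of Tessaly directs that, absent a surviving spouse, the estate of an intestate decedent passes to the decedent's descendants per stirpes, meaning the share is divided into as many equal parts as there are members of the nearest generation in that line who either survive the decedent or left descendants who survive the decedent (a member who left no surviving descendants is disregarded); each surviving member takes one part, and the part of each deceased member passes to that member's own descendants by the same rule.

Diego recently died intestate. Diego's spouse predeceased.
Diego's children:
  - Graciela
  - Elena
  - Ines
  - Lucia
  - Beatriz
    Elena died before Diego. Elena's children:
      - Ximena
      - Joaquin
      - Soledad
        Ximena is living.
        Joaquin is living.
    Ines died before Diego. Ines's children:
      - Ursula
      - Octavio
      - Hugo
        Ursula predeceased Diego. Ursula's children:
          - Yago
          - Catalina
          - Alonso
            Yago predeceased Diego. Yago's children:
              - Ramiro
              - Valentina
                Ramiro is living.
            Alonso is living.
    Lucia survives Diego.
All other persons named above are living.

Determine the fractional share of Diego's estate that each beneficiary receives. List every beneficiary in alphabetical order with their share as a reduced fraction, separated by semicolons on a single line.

There is no surviving spouse, so the entire estate passes to Diego's descendants per stirpes.
The estate is divided into 5 equal shares of 1/5 among Graciela, Elena, Ines, Lucia, Beatriz.
Graciela is living and takes 1/5.
Elena predeceased; the 1/5 allotted to Elena's branch passes to Elena's issue by representation.
The 1/5 is divided into 3 equal shares of 1/15 among Ximena, Joaquin, Soledad.
Ximena is living and takes 1/15.
Joaquin is living and takes 1/15.
Soledad is living and takes 1/15.
Ines predeceased; the 1/5 allotted to Ines's branch passes to Ines's issue by representation.
The 1/5 is divided into 3 equal shares of 1/15 among Ursula, Octavio, Hugo.
Ursula predeceased; the 1/15 allotted to Ursula's branch passes to Ursula's issue by representation.
The 1/15 is divided into 3 equal shares of 1/45 among Yago, Catalina, Alonso.
Yago predeceased; the 1/45 allotted to Yago's branch passes to Yago's issue by representation.
The 1/45 is divided into 2 equal shares of 1/90 among Ramiro, Valentina.
Ramiro is living and takes 1/90.
Valentina is living and takes 1/90.
Catalina is living and takes 1/45.
Alonso is living and takes 1/45.
Octavio is living and takes 1/15.
Hugo is living and takes 1/15.
Lucia is living and takes 1/5.
Beatriz is living and takes 1/5.

Alonso 1/45; Beatriz 1/5; Catalina 1/45; Graciela 1/5; Hugo 1/15; Joaquin 1/15; Lucia 1/5; Octavio 1/15; Ramiro 1/90; Soledad 1/15; Valentina 1/90; Ximena 1/15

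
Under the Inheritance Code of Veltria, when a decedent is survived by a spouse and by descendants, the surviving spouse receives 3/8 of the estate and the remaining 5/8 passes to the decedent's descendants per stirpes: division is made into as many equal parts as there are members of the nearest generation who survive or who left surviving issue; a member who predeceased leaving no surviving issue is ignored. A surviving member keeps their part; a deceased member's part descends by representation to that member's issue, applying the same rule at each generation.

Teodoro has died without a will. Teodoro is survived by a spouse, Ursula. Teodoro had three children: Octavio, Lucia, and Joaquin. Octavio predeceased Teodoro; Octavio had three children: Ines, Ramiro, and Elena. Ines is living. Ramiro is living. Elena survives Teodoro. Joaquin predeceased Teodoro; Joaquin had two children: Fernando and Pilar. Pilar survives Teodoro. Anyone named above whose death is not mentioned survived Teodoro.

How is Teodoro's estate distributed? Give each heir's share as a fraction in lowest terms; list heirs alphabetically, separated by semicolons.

Elena 5/72; Fernando 5/48; Ines 5/72; Lucia 5/24; Pilar 5/48; Ramiro 5/72; Ursula 3/8

Ursula, as surviving spouse, takes 3/8.
The remaining 5/8 passes to Teodoro's descendants per stirpes.
The 5/8 is divided into 3 equal shares of 5/24 among Octavio, Lucia, Joaquin.
Octavio predeceased; the 5/24 allotted to Octavio's branch passes to Octavio's issue by representation.
The 5/24 is divided into 3 equal shares of 5/72 among Ines, Ramiro, Elena.
Ines is living and takes 5/72.
Ramiro is living and takes 5/72.
Elena is living and takes 5/72.
Lucia is living and takes 5/24.
Joaquin predeceased; the 5/24 allotted to Joaquin's branch passes to Joaquin's issue by representation.
The 5/24 is divided into 2 equal shares of 5/48 among Fernando, Pilar.
Fernando is living and takes 5/48.
Pilar is living and takes 5/48.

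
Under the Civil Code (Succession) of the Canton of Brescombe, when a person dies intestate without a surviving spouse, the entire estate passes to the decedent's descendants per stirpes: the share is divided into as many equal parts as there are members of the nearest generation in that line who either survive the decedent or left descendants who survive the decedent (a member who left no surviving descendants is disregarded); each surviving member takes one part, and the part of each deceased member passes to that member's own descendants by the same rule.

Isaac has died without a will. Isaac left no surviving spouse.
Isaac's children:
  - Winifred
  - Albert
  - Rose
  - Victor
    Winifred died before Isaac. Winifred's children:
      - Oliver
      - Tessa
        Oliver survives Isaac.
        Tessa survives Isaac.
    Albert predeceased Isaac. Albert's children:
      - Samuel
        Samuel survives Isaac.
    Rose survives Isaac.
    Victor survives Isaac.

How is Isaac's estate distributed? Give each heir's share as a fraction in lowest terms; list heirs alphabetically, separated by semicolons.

Oliver 1/8; Rose 1/4; Samuel 1/4; Tessa 1/8; Victor 1/4

There is no surviving spouse, so the entire estate passes to Isaac's descendants per stirpes.
The estate is divided into 4 equal shares of 1/4 among Winifred, Albert, Rose, Victor.
Winifred predeceased; the 1/4 allotted to Winifred's branch passes to Winifred's issue by representation.
The 1/4 is divided into 2 equal shares of 1/8 among Oliver, Tessa.
Oliver is living and takes 1/8.
Tessa is living and takes 1/8.
Albert predeceased; the 1/4 allotted to Albert's branch passes to Albert's issue by representation.
Samuel is the sole taker at this level and receives the full 1/4.
Rose is living and takes 1/4.
Victor is living and takes 1/4.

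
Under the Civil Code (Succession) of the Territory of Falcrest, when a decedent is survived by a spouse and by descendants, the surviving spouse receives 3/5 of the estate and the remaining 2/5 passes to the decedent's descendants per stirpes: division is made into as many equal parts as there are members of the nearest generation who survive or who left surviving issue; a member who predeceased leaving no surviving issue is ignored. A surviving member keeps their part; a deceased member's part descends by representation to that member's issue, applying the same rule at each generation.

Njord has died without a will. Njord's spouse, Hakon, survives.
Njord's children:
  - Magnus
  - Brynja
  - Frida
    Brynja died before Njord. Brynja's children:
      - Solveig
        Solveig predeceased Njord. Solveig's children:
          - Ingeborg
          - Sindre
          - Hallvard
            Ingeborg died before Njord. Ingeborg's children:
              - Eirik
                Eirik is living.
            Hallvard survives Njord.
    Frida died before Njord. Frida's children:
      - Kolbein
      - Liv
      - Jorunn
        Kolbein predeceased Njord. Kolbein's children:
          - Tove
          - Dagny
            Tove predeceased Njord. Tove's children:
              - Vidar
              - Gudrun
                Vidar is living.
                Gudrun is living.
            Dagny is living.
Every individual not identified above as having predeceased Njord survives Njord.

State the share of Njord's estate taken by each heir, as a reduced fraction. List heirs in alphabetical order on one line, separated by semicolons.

Dagny 1/45; Eirik 2/45; Gudrun 1/90; Hakon 3/5; Hallvard 2/45; Jorunn 2/45; Liv 2/45; Magnus 2/15; Sindre 2/45; Vidar 1/90

Hakon, as surviving spouse, takes 3/5.
The remaining 2/5 passes to Njord's descendants per stirpes.
The 2/5 is divided into 3 equal shares of 2/15 among Magnus, Brynja, Frida.
Magnus is living and takes 2/15.
Brynja predeceased; the 2/15 allotted to Brynja's branch passes to Brynja's issue by representation.
Solveig's line is the sole branch at this level, so the full 2/15 passes to Solveig's issue by representation.
The 2/15 is divided into 3 equal shares of 2/45 among Ingeborg, Sindre, Hallvard.
Ingeborg predeceased; the 2/45 allotted to Ingeborg's branch passes to Ingeborg's issue by representation.
Eirik is the sole taker at this level and receives the full 2/45.
Sindre is living and takes 2/45.
Hallvard is living and takes 2/45.
Frida predeceased; the 2/15 allotted to Frida's branch passes to Frida's issue by representation.
The 2/15 is divided into 3 equal shares of 2/45 among Kolbein, Liv, Jorunn.
Kolbein predeceased; the 2/45 allotted to Kolbein's branch passes to Kolbein's issue by representation.
The 2/45 is divided into 2 equal shares of 1/45 among Tove, Dagny.
Tove predeceased; the 1/45 allotted to Tove's branch passes to Tove's issue by representation.
The 1/45 is divided into 2 equal shares of 1/90 among Vidar, Gudrun.
Vidar is living and takes 1/90.
Gudrun is living and takes 1/90.
Dagny is living and takes 1/45.
Liv is living and takes 2/45.
Jorunn is living and takes 2/45.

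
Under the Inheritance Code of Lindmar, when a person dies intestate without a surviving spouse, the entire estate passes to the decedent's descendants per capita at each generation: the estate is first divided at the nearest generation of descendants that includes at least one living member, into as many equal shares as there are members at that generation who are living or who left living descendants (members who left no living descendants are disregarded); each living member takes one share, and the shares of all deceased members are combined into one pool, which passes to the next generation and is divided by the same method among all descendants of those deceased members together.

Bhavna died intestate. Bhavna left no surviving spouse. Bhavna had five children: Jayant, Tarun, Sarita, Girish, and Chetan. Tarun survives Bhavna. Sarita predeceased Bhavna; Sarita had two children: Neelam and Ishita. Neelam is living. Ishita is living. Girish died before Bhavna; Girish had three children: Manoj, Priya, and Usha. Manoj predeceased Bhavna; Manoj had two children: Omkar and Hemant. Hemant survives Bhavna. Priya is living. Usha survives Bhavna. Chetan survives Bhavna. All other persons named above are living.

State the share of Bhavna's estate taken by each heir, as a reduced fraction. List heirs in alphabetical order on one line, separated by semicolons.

There is no surviving spouse, so the entire estate passes to Bhavna's descendants per capita at each generation.
At generation 1 (Jayant, Tarun, Sarita, Girish, Chetan) there are 5 shares of (1)/5 = 1/5 each.
Living: Jayant, Tarun, and Chetan — each takes 1/5.
Deceased: Sarita and Girish. Their combined 2/5 is pooled and carried to generation 2.
At generation 2 (Neelam, Ishita, Manoj, Priya, Usha) there are 5 shares of (2/5)/5 = 2/25 each.
Living: Neelam, Ishita, Priya, and Usha — each takes 2/25.
Deceased: Manoj. That 2/25 share is carried to generation 3.
At generation 3 (Omkar, Hemant) there are 2 shares of (2/25)/2 = 1/25 each.
Living: Omkar and Hemant — each takes 1/25.

Chetan 1/5; Hemant 1/25; Ishita 2/25; Jayant 1/5; Neelam 2/25; Omkar 1/25; Priya 2/25; Tarun 1/5; Usha 2/25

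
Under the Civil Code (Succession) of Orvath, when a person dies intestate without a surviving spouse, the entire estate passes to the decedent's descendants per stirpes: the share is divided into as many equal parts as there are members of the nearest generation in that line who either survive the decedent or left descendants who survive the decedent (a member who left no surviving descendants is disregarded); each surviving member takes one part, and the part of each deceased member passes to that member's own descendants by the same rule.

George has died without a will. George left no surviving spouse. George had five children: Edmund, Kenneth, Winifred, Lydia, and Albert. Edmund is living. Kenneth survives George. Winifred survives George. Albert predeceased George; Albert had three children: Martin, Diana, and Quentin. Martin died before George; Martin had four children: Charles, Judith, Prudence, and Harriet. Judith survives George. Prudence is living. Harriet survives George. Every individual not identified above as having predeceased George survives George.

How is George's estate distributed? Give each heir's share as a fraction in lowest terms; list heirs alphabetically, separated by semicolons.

Charles 1/60; Diana 1/15; Edmund 1/5; Harriet 1/60; Judith 1/60; Kenneth 1/5; Lydia 1/5; Prudence 1/60; Quentin 1/15; Winifred 1/5

There is no surviving spouse, so the entire estate passes to George's descendants per stirpes.
The estate is divided into 5 equal shares of 1/5 among Edmund, Kenneth, Winifred, Lydia, Albert.
Edmund is living and takes 1/5.
Kenneth is living and takes 1/5.
Winifred is living and takes 1/5.
Lydia is living and takes 1/5.
Albert predeceased; the 1/5 allotted to Albert's branch passes to Albert's issue by representation.
The 1/5 is divided into 3 equal shares of 1/15 among Martin, Diana, Quentin.
Martin predeceased; the 1/15 allotted to Martin's branch passes to Martin's issue by representation.
The 1/15 is divided into 4 equal shares of 1/60 among Charles, Judith, Prudence, Harriet.
Charles is living and takes 1/60.
Judith is living and takes 1/60.
Prudence is living and takes 1/60.
Harriet is living and takes 1/60.
Diana is living and takes 1/15.
Quentin is living and takes 1/15.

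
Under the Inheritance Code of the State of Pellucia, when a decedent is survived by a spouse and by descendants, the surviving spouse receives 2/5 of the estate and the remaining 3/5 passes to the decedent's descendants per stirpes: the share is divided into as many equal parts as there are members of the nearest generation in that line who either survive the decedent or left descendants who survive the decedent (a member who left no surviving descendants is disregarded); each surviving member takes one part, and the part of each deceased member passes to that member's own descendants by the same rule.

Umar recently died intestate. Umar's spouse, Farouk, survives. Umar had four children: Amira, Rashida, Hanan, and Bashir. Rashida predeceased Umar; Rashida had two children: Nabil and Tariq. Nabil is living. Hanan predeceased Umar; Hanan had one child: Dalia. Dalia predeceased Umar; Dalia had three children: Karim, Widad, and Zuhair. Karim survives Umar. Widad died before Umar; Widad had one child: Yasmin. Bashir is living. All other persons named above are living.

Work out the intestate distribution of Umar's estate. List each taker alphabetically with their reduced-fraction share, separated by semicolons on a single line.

Farouk, as surviving spouse, takes 2/5.
The remaining 3/5 passes to Umar's descendants per stirpes.
The 3/5 is divided into 4 equal shares of 3/20 among Amira, Rashida, Hanan, Bashir.
Amira is living and takes 3/20.
Rashida predeceased; the 3/20 allotted to Rashida's branch passes to Rashida's issue by representation.
The 3/20 is divided into 2 equal shares of 3/40 among Nabil, Tariq.
Nabil is living and takes 3/40.
Tariq is living and takes 3/40.
Hanan predeceased; the 3/20 allotted to Hanan's branch passes to Hanan's issue by representation.
Dalia's line is the sole branch at this level, so the full 3/20 passes to Dalia's issue by representation.
The 3/20 is divided into 3 equal shares of 1/20 among Karim, Widad, Zuhair.
Karim is living and takes 1/20.
Widad predeceased; the 1/20 allotted to Widad's branch passes to Widad's issue by representation.
Yasmin is the sole taker at this level and receives the full 1/20.
Zuhair is living and takes 1/20.
Bashir is living and takes 3/20.

Amira 3/20; Bashir 3/20; Farouk 2/5; Karim 1/20; Nabil 3/40; Tariq 3/40; Yasmin 1/20; Zuhair 1/20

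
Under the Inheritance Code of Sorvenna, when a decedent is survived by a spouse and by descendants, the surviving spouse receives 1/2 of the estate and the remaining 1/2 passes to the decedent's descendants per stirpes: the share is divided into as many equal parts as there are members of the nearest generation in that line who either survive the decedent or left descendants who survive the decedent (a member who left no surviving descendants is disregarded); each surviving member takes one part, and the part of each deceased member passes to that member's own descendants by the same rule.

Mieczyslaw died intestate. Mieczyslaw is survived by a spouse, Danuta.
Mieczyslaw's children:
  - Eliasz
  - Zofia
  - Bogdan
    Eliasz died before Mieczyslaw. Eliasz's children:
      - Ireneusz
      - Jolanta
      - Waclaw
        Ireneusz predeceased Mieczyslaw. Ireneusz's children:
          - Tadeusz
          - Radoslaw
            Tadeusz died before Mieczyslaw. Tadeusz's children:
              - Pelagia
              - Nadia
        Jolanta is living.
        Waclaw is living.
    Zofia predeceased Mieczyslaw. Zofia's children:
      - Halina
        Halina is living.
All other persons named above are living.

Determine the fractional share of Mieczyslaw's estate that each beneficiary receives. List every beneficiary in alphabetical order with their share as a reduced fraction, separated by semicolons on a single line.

Bogdan 1/6; Danuta 1/2; Halina 1/6; Jolanta 1/18; Nadia 1/72; Pelagia 1/72; Radoslaw 1/36; Waclaw 1/18

Danuta, as surviving spouse, takes 1/2.
The remaining 1/2 passes to Mieczyslaw's descendants per stirpes.
The 1/2 is divided into 3 equal shares of 1/6 among Eliasz, Zofia, Bogdan.
Eliasz predeceased; the 1/6 allotted to Eliasz's branch passes to Eliasz's issue by representation.
The 1/6 is divided into 3 equal shares of 1/18 among Ireneusz, Jolanta, Waclaw.
Ireneusz predeceased; the 1/18 allotted to Ireneusz's branch passes to Ireneusz's issue by representation.
The 1/18 is divided into 2 equal shares of 1/36 among Tadeusz, Radoslaw.
Tadeusz predeceased; the 1/36 allotted to Tadeusz's branch passes to Tadeusz's issue by representation.
The 1/36 is divided into 2 equal shares of 1/72 among Pelagia, Nadia.
Pelagia is living and takes 1/72.
Nadia is living and takes 1/72.
Radoslaw is living and takes 1/36.
Jolanta is living and takes 1/18.
Waclaw is living and takes 1/18.
Zofia predeceased; the 1/6 allotted to Zofia's branch passes to Zofia's issue by representation.
Halina is the sole taker at this level and receives the full 1/6.
Bogdan is living and takes 1/6.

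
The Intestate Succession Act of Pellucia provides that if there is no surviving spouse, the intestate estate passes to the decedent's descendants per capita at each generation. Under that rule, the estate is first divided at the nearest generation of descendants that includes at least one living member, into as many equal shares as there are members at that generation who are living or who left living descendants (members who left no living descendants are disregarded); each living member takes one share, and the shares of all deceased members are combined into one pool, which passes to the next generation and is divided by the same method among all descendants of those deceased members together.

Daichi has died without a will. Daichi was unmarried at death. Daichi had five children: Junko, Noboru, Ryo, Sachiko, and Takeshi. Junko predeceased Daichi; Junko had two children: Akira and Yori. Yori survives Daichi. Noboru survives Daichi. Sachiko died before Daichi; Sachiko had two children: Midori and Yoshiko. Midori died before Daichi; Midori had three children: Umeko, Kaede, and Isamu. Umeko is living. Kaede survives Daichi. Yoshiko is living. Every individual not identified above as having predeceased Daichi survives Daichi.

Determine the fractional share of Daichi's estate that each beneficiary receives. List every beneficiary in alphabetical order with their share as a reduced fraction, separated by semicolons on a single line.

There is no surviving spouse, so the entire estate passes to Daichi's descendants per capita at each generation.
At generation 1 (Junko, Noboru, Ryo, Sachiko, Takeshi) there are 5 shares of (1)/5 = 1/5 each.
Living: Noboru, Ryo, and Takeshi — each takes 1/5.
Deceased: Junko and Sachiko. Their combined 2/5 is pooled and carried to generation 2.
At generation 2 (Akira, Yori, Midori, Yoshiko) there are 4 shares of (2/5)/4 = 1/10 each.
Living: Akira, Yori, and Yoshiko — each takes 1/10.
Deceased: Midori. That 1/10 share is carried to generation 3.
At generation 3 (Umeko, Kaede, Isamu) there are 3 shares of (1/10)/3 = 1/30 each.
Living: Umeko, Kaede, and Isamu — each takes 1/30.

Akira 1/10; Isamu 1/30; Kaede 1/30; Noboru 1/5; Ryo 1/5; Takeshi 1/5; Umeko 1/30; Yori 1/10; Yoshiko 1/10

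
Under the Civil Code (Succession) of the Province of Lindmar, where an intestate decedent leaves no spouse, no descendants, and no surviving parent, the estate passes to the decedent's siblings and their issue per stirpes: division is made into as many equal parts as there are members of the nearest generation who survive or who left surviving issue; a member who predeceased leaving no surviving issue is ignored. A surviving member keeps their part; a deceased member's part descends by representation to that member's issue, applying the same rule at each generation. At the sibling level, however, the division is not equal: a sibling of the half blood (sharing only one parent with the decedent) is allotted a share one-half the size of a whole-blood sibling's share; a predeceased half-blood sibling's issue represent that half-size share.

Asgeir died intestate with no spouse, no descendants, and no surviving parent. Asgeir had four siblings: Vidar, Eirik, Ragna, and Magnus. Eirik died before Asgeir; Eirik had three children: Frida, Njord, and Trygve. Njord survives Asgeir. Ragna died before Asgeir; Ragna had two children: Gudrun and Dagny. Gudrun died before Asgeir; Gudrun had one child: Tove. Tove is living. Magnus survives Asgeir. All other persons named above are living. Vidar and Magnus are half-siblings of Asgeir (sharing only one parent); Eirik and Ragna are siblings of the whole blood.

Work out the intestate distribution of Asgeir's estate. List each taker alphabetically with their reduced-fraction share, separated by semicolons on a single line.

No spouse, descendants, or parent survives, so the estate passes to Asgeir's siblings per stirpes.
Half-blood siblings count for one-half the weight of whole-blood siblings at the initial division.
Dividing 1 in proportion to weights (total weight 3): Vidar (weight 1/2) → 1/6; Eirik (weight 1) → 1/3; Ragna (weight 1) → 1/3; Magnus (weight 1/2) → 1/6.
Vidar is living and takes 1/6.
Eirik predeceased; the 1/3 allotted to Eirik's branch passes to Eirik's issue by representation.
The 1/3 is divided into 3 equal shares of 1/9 among Frida, Njord, Trygve.
Frida is living and takes 1/9.
Njord is living and takes 1/9.
Trygve is living and takes 1/9.
Ragna predeceased; the 1/3 allotted to Ragna's branch passes to Ragna's issue by representation.
The 1/3 is divided into 2 equal shares of 1/6 among Gudrun, Dagny.
Gudrun predeceased; the 1/6 allotted to Gudrun's branch passes to Gudrun's issue by representation.
Tove is the sole taker at this level and receives the full 1/6.
Dagny is living and takes 1/6.
Magnus is living and takes 1/6.

Dagny 1/6; Frida 1/9; Magnus 1/6; Njord 1/9; Tove 1/6; Trygve 1/9; Vidar 1/6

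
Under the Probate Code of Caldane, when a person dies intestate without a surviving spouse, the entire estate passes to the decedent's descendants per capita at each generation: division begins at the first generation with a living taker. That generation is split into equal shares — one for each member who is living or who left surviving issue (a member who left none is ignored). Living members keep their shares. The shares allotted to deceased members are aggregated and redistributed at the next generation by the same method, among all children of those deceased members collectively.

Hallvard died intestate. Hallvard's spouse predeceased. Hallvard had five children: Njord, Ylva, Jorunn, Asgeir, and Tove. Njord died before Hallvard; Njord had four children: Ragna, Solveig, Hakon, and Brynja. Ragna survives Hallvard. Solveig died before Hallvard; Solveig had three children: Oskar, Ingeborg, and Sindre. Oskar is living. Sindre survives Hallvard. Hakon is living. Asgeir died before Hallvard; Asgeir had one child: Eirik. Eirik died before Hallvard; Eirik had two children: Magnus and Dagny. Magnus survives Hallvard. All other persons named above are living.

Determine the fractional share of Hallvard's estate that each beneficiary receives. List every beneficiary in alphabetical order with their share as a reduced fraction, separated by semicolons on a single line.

There is no surviving spouse, so the entire estate passes to Hallvard's descendants per capita at each generation.
At generation 1 (Njord, Ylva, Jorunn, Asgeir, Tove) there are 5 shares of (1)/5 = 1/5 each.
Living: Ylva, Jorunn, and Tove — each takes 1/5.
Deceased: Njord and Asgeir. Their combined 2/5 is pooled and carried to generation 2.
At generation 2 (Ragna, Solveig, Hakon, Brynja, Eirik) there are 5 shares of (2/5)/5 = 2/25 each.
Living: Ragna, Hakon, and Brynja — each takes 2/25.
Deceased: Solveig and Eirik. Their combined 4/25 is pooled and carried to generation 3.
At generation 3 (Oskar, Ingeborg, Sindre, Magnus, Dagny) there are 5 shares of (4/25)/5 = 4/125 each.
Living: Oskar, Ingeborg, Sindre, Magnus, and Dagny — each takes 4/125.

Brynja 2/25; Dagny 4/125; Hakon 2/25; Ingeborg 4/125; Jorunn 1/5; Magnus 4/125; Oskar 4/125; Ragna 2/25; Sindre 4/125; Tove 1/5; Ylva 1/5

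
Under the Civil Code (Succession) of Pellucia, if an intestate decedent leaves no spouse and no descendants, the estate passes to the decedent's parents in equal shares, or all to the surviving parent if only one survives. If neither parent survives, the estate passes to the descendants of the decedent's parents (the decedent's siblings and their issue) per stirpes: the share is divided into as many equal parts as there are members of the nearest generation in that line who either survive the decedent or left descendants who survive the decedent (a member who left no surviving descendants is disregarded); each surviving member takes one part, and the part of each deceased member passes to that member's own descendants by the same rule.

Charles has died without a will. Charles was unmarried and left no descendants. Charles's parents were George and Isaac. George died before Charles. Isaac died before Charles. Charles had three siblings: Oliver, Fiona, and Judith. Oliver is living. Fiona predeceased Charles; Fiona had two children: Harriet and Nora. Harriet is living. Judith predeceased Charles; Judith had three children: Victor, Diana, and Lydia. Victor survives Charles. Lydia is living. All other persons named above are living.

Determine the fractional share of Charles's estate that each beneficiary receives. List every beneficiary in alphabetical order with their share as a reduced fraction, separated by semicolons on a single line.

Diana 1/9; Harriet 1/6; Lydia 1/9; Nora 1/6; Oliver 1/3; Victor 1/9

Neither parent survives and there are no descendants, so the estate passes to Charles's siblings and their issue per stirpes.
The estate is divided into 3 equal shares of 1/3 among Oliver, Fiona, Judith.
Oliver is living and takes 1/3.
Fiona predeceased; the 1/3 allotted to Fiona's branch passes to Fiona's issue by representation.
The 1/3 is divided into 2 equal shares of 1/6 among Harriet, Nora.
Harriet is living and takes 1/6.
Nora is living and takes 1/6.
Judith predeceased; the 1/3 allotted to Judith's branch passes to Judith's issue by representation.
The 1/3 is divided into 3 equal shares of 1/9 among Victor, Diana, Lydia.
Victor is living and takes 1/9.
Diana is living and takes 1/9.
Lydia is living and takes 1/9.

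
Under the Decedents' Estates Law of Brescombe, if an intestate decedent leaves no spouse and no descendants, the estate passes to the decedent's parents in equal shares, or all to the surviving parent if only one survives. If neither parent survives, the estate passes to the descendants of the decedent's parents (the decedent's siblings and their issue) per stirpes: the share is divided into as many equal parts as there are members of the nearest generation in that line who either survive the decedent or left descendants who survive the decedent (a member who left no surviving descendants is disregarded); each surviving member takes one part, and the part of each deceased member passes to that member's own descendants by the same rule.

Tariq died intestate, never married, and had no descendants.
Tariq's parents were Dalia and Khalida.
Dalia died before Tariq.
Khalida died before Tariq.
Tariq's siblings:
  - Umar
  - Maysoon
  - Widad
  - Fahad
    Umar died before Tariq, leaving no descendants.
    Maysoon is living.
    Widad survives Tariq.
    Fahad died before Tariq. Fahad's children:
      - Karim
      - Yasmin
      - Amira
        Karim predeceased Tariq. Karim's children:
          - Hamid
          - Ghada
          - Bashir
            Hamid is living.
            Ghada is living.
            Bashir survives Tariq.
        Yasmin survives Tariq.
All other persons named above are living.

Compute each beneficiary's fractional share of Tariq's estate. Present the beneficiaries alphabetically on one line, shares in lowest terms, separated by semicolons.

Neither parent survives and there are no descendants, so the estate passes to Tariq's siblings and their issue per stirpes.
Umar left no surviving issue, so that branch lapses and is disregarded.
The estate is divided into 3 equal shares of 1/3 among Maysoon, Widad, Fahad.
Maysoon is living and takes 1/3.
Widad is living and takes 1/3.
Fahad predeceased; the 1/3 allotted to Fahad's branch passes to Fahad's issue by representation.
The 1/3 is divided into 3 equal shares of 1/9 among Karim, Yasmin, Amira.
Karim predeceased; the 1/9 allotted to Karim's branch passes to Karim's issue by representation.
The 1/9 is divided into 3 equal shares of 1/27 among Hamid, Ghada, Bashir.
Hamid is living and takes 1/27.
Ghada is living and takes 1/27.
Bashir is living and takes 1/27.
Yasmin is living and takes 1/9.
Amira is living and takes 1/9.

Amira 1/9; Bashir 1/27; Ghada 1/27; Hamid 1/27; Maysoon 1/3; Widad 1/3; Yasmin 1/9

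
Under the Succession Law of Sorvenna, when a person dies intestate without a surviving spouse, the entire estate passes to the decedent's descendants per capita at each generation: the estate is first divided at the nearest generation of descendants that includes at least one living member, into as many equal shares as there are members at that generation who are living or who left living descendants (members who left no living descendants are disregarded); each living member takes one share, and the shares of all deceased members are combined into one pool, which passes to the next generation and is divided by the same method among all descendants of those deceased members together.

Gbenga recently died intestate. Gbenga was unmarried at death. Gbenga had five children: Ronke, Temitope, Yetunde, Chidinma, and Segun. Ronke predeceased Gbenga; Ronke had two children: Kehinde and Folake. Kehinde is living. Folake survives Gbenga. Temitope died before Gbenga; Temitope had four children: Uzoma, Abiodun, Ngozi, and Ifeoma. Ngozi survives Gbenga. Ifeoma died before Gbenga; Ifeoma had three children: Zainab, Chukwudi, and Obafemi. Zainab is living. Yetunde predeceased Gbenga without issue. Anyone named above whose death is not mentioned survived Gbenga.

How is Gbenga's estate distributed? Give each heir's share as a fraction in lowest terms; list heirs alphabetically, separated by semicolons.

There is no surviving spouse, so the entire estate passes to Gbenga's descendants per capita at each generation.
At generation 1 (Ronke, Temitope, Chidinma, Segun) there are 4 shares of (1)/4 = 1/4 each.
Living: Chidinma and Segun — each takes 1/4.
Deceased: Ronke and Temitope. Their combined 1/2 is pooled and carried to generation 2.
At generation 2 (Kehinde, Folake, Uzoma, Abiodun, Ngozi, Ifeoma) there are 6 shares of (1/2)/6 = 1/12 each.
Living: Kehinde, Folake, Uzoma, Abiodun, and Ngozi — each takes 1/12.
Deceased: Ifeoma. That 1/12 share is carried to generation 3.
At generation 3 (Zainab, Chukwudi, Obafemi) there are 3 shares of (1/12)/3 = 1/36 each.
Living: Zainab, Chukwudi, and Obafemi — each takes 1/36.

Abiodun 1/12; Chidinma 1/4; Chukwudi 1/36; Folake 1/12; Kehinde 1/12; Ngozi 1/12; Obafemi 1/36; Segun 1/4; Uzoma 1/12; Zainab 1/36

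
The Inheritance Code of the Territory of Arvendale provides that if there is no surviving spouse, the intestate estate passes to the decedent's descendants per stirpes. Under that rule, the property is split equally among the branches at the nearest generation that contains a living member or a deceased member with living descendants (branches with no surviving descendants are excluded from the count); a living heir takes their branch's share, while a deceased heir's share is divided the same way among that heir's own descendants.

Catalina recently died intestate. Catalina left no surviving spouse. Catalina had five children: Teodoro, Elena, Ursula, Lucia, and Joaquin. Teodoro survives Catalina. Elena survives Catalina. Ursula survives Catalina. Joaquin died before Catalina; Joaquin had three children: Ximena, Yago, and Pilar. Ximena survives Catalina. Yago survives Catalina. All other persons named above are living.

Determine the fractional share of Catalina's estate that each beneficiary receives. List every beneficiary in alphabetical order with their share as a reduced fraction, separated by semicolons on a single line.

There is no surviving spouse, so the entire estate passes to Catalina's descendants per stirpes.
The estate is divided into 5 equal shares of 1/5 among Teodoro, Elena, Ursula, Lucia, Joaquin.
Teodoro is living and takes 1/5.
Elena is living and takes 1/5.
Ursula is living and takes 1/5.
Lucia is living and takes 1/5.
Joaquin predeceased; the 1/5 allotted to Joaquin's branch passes to Joaquin's issue by representation.
The 1/5 is divided into 3 equal shares of 1/15 among Ximena, Yago, Pilar.
Ximena is living and takes 1/15.
Yago is living and takes 1/15.
Pilar is living and takes 1/15.

Elena 1/5; Lucia 1/5; Pilar 1/15; Teodoro 1/5; Ursula 1/5; Ximena 1/15; Yago 1/15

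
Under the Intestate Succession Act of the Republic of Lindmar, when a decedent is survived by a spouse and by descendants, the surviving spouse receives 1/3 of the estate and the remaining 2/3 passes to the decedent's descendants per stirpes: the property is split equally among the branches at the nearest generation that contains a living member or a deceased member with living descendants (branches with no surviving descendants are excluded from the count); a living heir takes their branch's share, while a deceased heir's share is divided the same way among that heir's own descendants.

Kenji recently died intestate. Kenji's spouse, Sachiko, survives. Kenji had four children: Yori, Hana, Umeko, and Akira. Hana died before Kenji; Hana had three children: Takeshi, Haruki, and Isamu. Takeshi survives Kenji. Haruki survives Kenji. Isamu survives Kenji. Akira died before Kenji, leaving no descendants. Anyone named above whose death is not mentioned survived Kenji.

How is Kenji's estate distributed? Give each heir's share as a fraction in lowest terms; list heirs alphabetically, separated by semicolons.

Haruki 2/27; Isamu 2/27; Sachiko 1/3; Takeshi 2/27; Umeko 2/9; Yori 2/9

Sachiko, as surviving spouse, takes 1/3.
The remaining 2/3 passes to Kenji's descendants per stirpes.
Akira left no surviving issue, so that branch lapses and is disregarded.
The 2/3 is divided into 3 equal shares of 2/9 among Yori, Hana, Umeko.
Yori is living and takes 2/9.
Hana predeceased; the 2/9 allotted to Hana's branch passes to Hana's issue by representation.
The 2/9 is divided into 3 equal shares of 2/27 among Takeshi, Haruki, Isamu.
Takeshi is living and takes 2/27.
Haruki is living and takes 2/27.
Isamu is living and takes 2/27.
Umeko is living and takes 2/9.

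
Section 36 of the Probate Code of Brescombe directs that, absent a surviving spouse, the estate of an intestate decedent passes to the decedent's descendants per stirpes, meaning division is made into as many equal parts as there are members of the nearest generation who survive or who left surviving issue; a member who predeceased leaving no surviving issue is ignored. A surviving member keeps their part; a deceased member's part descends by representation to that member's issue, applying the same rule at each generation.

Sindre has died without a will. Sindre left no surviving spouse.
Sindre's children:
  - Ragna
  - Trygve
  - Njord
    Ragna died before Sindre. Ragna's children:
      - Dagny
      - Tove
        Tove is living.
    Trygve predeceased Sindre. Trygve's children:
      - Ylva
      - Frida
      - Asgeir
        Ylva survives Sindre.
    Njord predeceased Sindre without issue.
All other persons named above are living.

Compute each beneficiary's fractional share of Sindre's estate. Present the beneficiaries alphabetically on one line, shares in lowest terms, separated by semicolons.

There is no surviving spouse, so the entire estate passes to Sindre's descendants per stirpes.
Njord left no surviving issue, so that branch lapses and is disregarded.
The estate is divided into 2 equal shares of 1/2 among Ragna, Trygve.
Ragna predeceased; the 1/2 allotted to Ragna's branch passes to Ragna's issue by representation.
The 1/2 is divided into 2 equal shares of 1/4 among Dagny, Tove.
Dagny is living and takes 1/4.
Tove is living and takes 1/4.
Trygve predeceased; the 1/2 allotted to Trygve's branch passes to Trygve's issue by representation.
The 1/2 is divided into 3 equal shares of 1/6 among Ylva, Frida, Asgeir.
Ylva is living and takes 1/6.
Frida is living and takes 1/6.
Asgeir is living and takes 1/6.

Asgeir 1/6; Dagny 1/4; Frida 1/6; Tove 1/4; Ylva 1/6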